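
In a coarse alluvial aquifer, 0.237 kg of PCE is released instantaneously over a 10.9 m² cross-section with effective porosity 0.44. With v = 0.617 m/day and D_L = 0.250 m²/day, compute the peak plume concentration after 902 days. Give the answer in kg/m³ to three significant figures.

The peak of an instantaneous 1D plume sits at x = vt; there the Gaussian factor is 1 and C_max = M/(n_e·A·√(4πDt)), where n_e·A is the pore area the mass is dissolved in.
√(4πDt) = √(4π × 0.250 × 902) = 53.23 m, so C_max = 0.237/(0.44 × 10.9 × 53.23) = 0.000928 kg/m³.

0.000928 kg/m³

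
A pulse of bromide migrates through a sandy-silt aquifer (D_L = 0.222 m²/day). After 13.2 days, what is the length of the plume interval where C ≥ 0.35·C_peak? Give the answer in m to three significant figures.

The plume is Gaussian with σ = √(2Dt) = √(2 × 0.222 × 13.2) = 2.421 m.
C/C_peak = exp(−Δx²/(2σ²)) = 0.35 ⇒ Δx = σ·√(−2 ln 0.35) = 2.421 × 1.449 = 3.508 m.
Width = 2Δx = 7.02 m.

7.02 m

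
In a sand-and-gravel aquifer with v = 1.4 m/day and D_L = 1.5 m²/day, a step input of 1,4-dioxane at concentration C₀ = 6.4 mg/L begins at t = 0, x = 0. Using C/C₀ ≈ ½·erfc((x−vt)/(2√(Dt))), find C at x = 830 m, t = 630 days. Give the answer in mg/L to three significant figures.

5.66 mg/L

For a continuous step input, C/C₀ ≈ ½·erfc((x−vt)/(2√(Dt))).
vt = 1.4 × 630 = 882 m and 2√(Dt) = 2√(1.5 × 630) = 61.48 m.
Argument (x−vt)/(2√(Dt)) = (830 − 882)/61.48 = -0.8458; ½·erfc(-0.8458) = 0.8842.
C = 6.4 × 0.8842 = 5.66 mg/L.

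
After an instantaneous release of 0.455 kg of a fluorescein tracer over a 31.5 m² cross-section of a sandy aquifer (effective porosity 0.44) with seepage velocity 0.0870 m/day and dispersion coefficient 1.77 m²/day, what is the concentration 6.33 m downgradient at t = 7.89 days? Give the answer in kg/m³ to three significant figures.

For an instantaneous plane source, C(x,t) = M/(n_e·A·√(4πDt)) · exp(−(x−vt)²/(4Dt)), with n_e·A the pore (flow) area.
Plume center vt = 0.0870 × 7.89 = 0.68643 m, so the well at 6.33 m is 5.64357 m downgradient of the peak.
√(4πDt) = 13.25 m, giving peak height M/(n_e·A·√(4πDt)) = 0.455/(0.44 × 31.5 × 13.25) = 0.002478 kg/m³.
(x−vt)²/(4Dt) = (5.64357)²/(4 × 1.77 × 7.89) = 0.5702; exp(−0.5702) = 0.5654.
C = 0.002478 × 0.5654 = 0.00140 kg/m³.

0.00140 kg/m³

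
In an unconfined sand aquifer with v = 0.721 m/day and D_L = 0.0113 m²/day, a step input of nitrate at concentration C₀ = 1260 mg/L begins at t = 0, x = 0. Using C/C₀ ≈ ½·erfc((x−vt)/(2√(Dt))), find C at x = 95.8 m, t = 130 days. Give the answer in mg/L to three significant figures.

143 mg/L

For a continuous step input, C/C₀ ≈ ½·erfc((x−vt)/(2√(Dt))).
vt = 0.721 × 130 = 93.73 m and 2√(Dt) = 2√(0.0113 × 130) = 2.424 m.
Argument (x−vt)/(2√(Dt)) = (95.8 − 93.73)/2.424 = 0.8540; ½·erfc(0.8540) = 0.1136.
C = 1260 × 0.1136 = 143 mg/L.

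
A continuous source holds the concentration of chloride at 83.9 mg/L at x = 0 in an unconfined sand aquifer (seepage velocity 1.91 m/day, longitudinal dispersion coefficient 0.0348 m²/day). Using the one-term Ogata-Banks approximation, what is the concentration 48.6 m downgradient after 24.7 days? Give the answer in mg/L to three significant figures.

11.7 mg/L

For a continuous step input, C/C₀ ≈ ½·erfc((x−vt)/(2√(Dt))).
vt = 1.91 × 24.7 = 47.177 m and 2√(Dt) = 2√(0.0348 × 24.7) = 1.854 m.
Argument (x−vt)/(2√(Dt)) = (48.6 − 47.177)/1.854 = 0.7675; ½·erfc(0.7675) = 0.1389.
C = 83.9 × 0.1389 = 11.7 mg/L.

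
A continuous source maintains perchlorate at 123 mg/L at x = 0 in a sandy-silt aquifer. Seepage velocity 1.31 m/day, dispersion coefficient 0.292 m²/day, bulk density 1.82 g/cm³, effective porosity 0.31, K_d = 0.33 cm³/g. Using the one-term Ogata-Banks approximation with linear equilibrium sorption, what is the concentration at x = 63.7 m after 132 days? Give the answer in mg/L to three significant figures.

21.3 mg/L

Retardation factor R = 1 + ρ_b·K_d/n = 1 + 1.82 × 0.33/0.31 = 2.937.
Sorption retards both mechanisms: v_R = v/R = 0.4460 m/day, D_R = D/R = 0.09942 m²/day.
v_R·t = 0.4460 × 132 = 58.872 m; 2√(D_R t) = 7.245 m; argument = (63.7 − 58.872)/7.245 = 0.6664.
C = C₀ × ½·erfc(0.6664) = 123 × 0.1730 = 21.3 mg/L.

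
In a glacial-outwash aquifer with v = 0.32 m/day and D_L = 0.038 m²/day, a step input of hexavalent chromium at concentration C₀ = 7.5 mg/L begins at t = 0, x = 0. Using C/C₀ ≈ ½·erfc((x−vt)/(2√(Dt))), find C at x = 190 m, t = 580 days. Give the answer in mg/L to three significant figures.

For a continuous step input, C/C₀ ≈ ½·erfc((x−vt)/(2√(Dt))).
vt = 0.32 × 580 = 185.6 m and 2√(Dt) = 2√(0.038 × 580) = 9.389 m.
Argument (x−vt)/(2√(Dt)) = (190 − 185.6)/9.389 = 0.4686; ½·erfc(0.4686) = 0.2538.
C = 7.5 × 0.2538 = 1.90 mg/L.

1.90 mg/L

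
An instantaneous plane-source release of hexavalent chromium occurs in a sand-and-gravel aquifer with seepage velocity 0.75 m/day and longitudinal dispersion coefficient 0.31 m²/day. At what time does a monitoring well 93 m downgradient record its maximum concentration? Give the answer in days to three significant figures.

123 days

For the 1D instantaneous-source solution, setting ∂C/∂t = 0 at fixed x gives v²t² + 2Dt − x² = 0, so t = (√(D² + v²x²) − D)/v².
√(D² + v²x²) = √(0.31² + 0.75² × 93²) = 69.75; v² = 0.5625.
t = (69.75 − 0.31)/0.5625 = 123 days (vs. the pure-advection estimate x/v = 124 d).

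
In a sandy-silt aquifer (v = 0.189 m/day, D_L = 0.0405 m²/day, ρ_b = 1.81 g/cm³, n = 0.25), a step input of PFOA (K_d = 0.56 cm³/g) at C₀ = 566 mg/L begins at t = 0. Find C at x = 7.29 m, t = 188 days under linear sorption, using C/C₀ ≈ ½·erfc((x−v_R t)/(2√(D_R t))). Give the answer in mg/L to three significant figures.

249 mg/L

Retardation factor R = 1 + ρ_b·K_d/n = 1 + 1.81 × 0.56/0.25 = 5.054.
Sorption retards both mechanisms: v_R = v/R = 0.03740 m/day, D_R = D/R = 0.008013 m²/day.
v_R·t = 0.03740 × 188 = 7.0312 m; 2√(D_R t) = 2.455 m; argument = (7.29 − 7.0312)/2.455 = 0.1054.
C = C₀ × ½·erfc(0.1054) = 566 × 0.4408 = 249 mg/L.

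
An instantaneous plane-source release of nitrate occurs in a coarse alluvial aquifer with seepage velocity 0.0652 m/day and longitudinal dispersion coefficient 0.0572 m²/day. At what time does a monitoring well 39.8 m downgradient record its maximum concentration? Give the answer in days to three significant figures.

597 days

For the 1D instantaneous-source solution, setting ∂C/∂t = 0 at fixed x gives v²t² + 2Dt − x² = 0, so t = (√(D² + v²x²) − D)/v².
√(D² + v²x²) = √(0.0572² + 0.0652² × 39.8²) = 2.596; v² = 0.00425104.
t = (2.596 − 0.0572)/0.00425104 = 597 days (vs. the pure-advection estimate x/v = 610 d).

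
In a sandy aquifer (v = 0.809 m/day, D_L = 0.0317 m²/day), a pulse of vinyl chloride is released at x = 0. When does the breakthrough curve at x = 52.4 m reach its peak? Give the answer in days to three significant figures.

For the 1D instantaneous-source solution, setting ∂C/∂t = 0 at fixed x gives v²t² + 2Dt − x² = 0, so t = (√(D² + v²x²) − D)/v².
√(D² + v²x²) = √(0.0317² + 0.809² × 52.4²) = 42.39; v² = 0.654481.
t = (42.39 − 0.0317)/0.654481 = 64.7 days (vs. the pure-advection estimate x/v = 64.8 d).

64.7 days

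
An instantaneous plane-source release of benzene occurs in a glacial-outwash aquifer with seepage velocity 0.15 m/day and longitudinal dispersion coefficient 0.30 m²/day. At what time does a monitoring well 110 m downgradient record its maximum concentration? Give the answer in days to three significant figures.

720 days

For the 1D instantaneous-source solution, setting ∂C/∂t = 0 at fixed x gives v²t² + 2Dt − x² = 0, so t = (√(D² + v²x²) − D)/v².
√(D² + v²x²) = √(0.30² + 0.15² × 110²) = 16.50; v² = 0.0225.
t = (16.50 − 0.30)/0.0225 = 720 days (vs. the pure-advection estimate x/v = 733 d).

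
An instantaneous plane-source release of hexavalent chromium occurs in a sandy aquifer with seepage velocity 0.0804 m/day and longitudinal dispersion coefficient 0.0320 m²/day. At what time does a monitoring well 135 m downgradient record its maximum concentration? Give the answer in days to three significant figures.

For the 1D instantaneous-source solution, setting ∂C/∂t = 0 at fixed x gives v²t² + 2Dt − x² = 0, so t = (√(D² + v²x²) − D)/v².
√(D² + v²x²) = √(0.0320² + 0.0804² × 135²) = 10.85; v² = 0.00646416.
t = (10.85 − 0.0320)/0.00646416 = 1670 days (vs. the pure-advection estimate x/v = 1680 d).

1670 days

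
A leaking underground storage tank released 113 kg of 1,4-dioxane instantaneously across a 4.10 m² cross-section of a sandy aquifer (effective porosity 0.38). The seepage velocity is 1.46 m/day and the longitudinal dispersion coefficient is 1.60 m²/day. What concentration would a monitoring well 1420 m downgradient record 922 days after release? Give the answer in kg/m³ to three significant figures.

For an instantaneous plane source, C(x,t) = M/(n_e·A·√(4πDt)) · exp(−(x−vt)²/(4Dt)), with n_e·A the pore (flow) area.
Plume center vt = 1.46 × 922 = 1346.12 m, so the well at 1420 m is 73.88 m downgradient of the peak.
√(4πDt) = 136.2 m, giving peak height M/(n_e·A·√(4πDt)) = 113/(0.38 × 4.10 × 136.2) = 0.5325 kg/m³.
(x−vt)²/(4Dt) = (73.88)²/(4 × 1.60 × 922) = 0.9250; exp(−0.9250) = 0.3965.
C = 0.5325 × 0.3965 = 0.211 kg/m³.

0.211 kg/m³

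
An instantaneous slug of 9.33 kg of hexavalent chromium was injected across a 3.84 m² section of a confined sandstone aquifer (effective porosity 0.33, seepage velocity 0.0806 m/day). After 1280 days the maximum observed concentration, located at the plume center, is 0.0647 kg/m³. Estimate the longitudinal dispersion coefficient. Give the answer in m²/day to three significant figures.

0.805 m²/day

At the plume center C_max = M/(n_e·A·√(4πDt)), so D = M²/(4πt·(n_e·A·C_max)²).
n_e·A·C_max = 0.33 × 3.84 × 0.0647 = 0.08199 kg/m.
D = 9.33²/(4π × 1280 × 0.08199²) = 0.805 m²/day.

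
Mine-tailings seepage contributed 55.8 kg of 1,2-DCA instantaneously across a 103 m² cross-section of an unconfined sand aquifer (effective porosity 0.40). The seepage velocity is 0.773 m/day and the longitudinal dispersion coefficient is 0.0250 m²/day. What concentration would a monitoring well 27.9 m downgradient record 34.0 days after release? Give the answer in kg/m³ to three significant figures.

0.192 kg/m³

For an instantaneous plane source, C(x,t) = M/(n_e·A·√(4πDt)) · exp(−(x−vt)²/(4Dt)), with n_e·A the pore (flow) area.
Plume center vt = 0.773 × 34.0 = 26.282 m, so the well at 27.9 m is 1.618 m downgradient of the peak.
√(4πDt) = 3.268 m, giving peak height M/(n_e·A·√(4πDt)) = 55.8/(0.40 × 103 × 3.268) = 0.4144 kg/m³.
(x−vt)²/(4Dt) = (1.618)²/(4 × 0.0250 × 34.0) = 0.7700; exp(−0.7700) = 0.4630.
C = 0.4144 × 0.4630 = 0.192 kg/m³.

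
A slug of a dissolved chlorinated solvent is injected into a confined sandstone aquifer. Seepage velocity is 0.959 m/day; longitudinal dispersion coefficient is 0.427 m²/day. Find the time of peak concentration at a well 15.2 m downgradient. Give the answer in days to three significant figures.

For the 1D instantaneous-source solution, setting ∂C/∂t = 0 at fixed x gives v²t² + 2Dt − x² = 0, so t = (√(D² + v²x²) − D)/v².
√(D² + v²x²) = √(0.427² + 0.959² × 15.2²) = 14.58; v² = 0.919681.
t = (14.58 − 0.427)/0.919681 = 15.4 days (vs. the pure-advection estimate x/v = 15.8 d).

15.4 days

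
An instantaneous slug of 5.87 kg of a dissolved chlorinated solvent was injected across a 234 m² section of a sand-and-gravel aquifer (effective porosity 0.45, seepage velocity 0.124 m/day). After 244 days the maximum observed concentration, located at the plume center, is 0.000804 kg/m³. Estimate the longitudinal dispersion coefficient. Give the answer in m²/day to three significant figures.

At the plume center C_max = M/(n_e·A·√(4πDt)), so D = M²/(4πt·(n_e·A·C_max)²).
n_e·A·C_max = 0.45 × 234 × 0.000804 = 0.08466 kg/m.
D = 5.87²/(4π × 244 × 0.08466²) = 1.57 m²/day.

1.57 m²/day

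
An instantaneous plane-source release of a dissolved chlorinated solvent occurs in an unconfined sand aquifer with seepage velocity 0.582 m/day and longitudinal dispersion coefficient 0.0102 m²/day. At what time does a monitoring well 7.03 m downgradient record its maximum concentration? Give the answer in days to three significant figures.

12.0 days

For the 1D instantaneous-source solution, setting ∂C/∂t = 0 at fixed x gives v²t² + 2Dt − x² = 0, so t = (√(D² + v²x²) − D)/v².
√(D² + v²x²) = √(0.0102² + 0.582² × 7.03²) = 4.091; v² = 0.338724.
t = (4.091 − 0.0102)/0.338724 = 12.0 days (vs. the pure-advection estimate x/v = 12.1 d).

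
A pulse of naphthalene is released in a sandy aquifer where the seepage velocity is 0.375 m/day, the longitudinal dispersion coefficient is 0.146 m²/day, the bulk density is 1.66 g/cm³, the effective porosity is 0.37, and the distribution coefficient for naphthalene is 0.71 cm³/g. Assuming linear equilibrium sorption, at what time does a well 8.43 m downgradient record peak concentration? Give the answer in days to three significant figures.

Retardation factor R = 1 + ρ_b·K_d/n = 1 + 1.66 × 0.71/0.37 = 4.185.
Sorption retards both mechanisms: v_R = v/R = 0.08961 m/day, D_R = D/R = 0.03489 m²/day.
Peak time from v_R²t² + 2D_R t − x² = 0: t = (√(D_R² + v_R²x²) − D_R)/v_R².
√(D_R² + v_R²x²) = √(0.03489² + 0.08961² × 8.43²) = 0.7562; v_R² = 0.008030.
t = (0.7562 − 0.03489)/0.008030 = 89.8 days.

89.8 days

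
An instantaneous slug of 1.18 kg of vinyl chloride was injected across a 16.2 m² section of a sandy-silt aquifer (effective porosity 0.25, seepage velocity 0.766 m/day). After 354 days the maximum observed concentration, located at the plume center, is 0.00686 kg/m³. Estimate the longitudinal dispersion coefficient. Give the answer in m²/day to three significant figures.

0.406 m²/day

At the plume center C_max = M/(n_e·A·√(4πDt)), so D = M²/(4πt·(n_e·A·C_max)²).
n_e·A·C_max = 0.25 × 16.2 × 0.00686 = 0.02778 kg/m.
D = 1.18²/(4π × 354 × 0.02778²) = 0.406 m²/day.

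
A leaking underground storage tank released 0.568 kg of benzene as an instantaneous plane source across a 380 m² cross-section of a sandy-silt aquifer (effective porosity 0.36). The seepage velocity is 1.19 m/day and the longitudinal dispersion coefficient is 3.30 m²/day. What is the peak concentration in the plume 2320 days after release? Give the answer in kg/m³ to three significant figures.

The peak of an instantaneous 1D plume sits at x = vt; there the Gaussian factor is 1 and C_max = M/(n_e·A·√(4πDt)), where n_e·A is the pore area the mass is dissolved in.
√(4πDt) = √(4π × 3.30 × 2320) = 310.2 m, so C_max = 0.568/(0.36 × 380 × 310.2) = 1.34e-05 kg/m³.

1.34e-05 kg/m³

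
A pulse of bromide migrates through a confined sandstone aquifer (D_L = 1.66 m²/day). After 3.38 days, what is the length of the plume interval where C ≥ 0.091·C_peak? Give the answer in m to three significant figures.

14.7 m

The plume is Gaussian with σ = √(2Dt) = √(2 × 1.66 × 3.38) = 3.350 m.
C/C_peak = exp(−Δx²/(2σ²)) = 0.091 ⇒ Δx = σ·√(−2 ln 0.091) = 3.350 × 2.189 = 7.333 m.
Width = 2Δx = 14.7 m.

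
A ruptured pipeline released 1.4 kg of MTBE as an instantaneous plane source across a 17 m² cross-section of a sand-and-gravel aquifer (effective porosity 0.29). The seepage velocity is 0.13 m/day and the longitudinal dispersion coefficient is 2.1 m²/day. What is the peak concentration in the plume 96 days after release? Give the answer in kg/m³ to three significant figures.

0.00564 kg/m³

The peak of an instantaneous 1D plume sits at x = vt; there the Gaussian factor is 1 and C_max = M/(n_e·A·√(4πDt)), where n_e·A is the pore area the mass is dissolved in.
√(4πDt) = √(4π × 2.1 × 96) = 50.33 m, so C_max = 1.4/(0.29 × 17 × 50.33) = 0.00564 kg/m³.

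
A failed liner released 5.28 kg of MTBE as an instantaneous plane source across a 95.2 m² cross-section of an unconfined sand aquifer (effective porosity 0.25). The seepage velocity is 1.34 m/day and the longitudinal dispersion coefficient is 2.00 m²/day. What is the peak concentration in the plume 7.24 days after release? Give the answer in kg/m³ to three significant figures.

The peak of an instantaneous 1D plume sits at x = vt; there the Gaussian factor is 1 and C_max = M/(n_e·A·√(4πDt)), where n_e·A is the pore area the mass is dissolved in.
√(4πDt) = √(4π × 2.00 × 7.24) = 13.49 m, so C_max = 5.28/(0.25 × 95.2 × 13.49) = 0.0164 kg/m³.

0.0164 kg/m³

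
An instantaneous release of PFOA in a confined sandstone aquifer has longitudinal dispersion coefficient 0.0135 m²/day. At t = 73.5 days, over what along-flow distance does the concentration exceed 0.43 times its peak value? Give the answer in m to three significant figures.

The plume is Gaussian with σ = √(2Dt) = √(2 × 0.0135 × 73.5) = 1.409 m.
C/C_peak = exp(−Δx²/(2σ²)) = 0.43 ⇒ Δx = σ·√(−2 ln 0.43) = 1.409 × 1.299 = 1.830 m.
Width = 2Δx = 3.66 m.

3.66 m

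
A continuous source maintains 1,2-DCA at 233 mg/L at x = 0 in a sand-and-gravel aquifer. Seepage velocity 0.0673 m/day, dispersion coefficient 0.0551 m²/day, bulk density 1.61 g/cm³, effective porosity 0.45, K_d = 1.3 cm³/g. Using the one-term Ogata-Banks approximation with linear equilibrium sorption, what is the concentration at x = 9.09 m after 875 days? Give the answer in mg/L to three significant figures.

146 mg/L

Retardation factor R = 1 + ρ_b·K_d/n = 1 + 1.61 × 1.3/0.45 = 5.651.
Sorption retards both mechanisms: v_R = v/R = 0.01191 m/day, D_R = D/R = 0.009750 m²/day.
v_R·t = 0.01191 × 875 = 10.42125 m; 2√(D_R t) = 5.842 m; argument = (9.09 − 10.42125)/5.842 = -0.2279.
C = C₀ × ½·erfc(-0.2279) = 233 × 0.6264 = 146 mg/L.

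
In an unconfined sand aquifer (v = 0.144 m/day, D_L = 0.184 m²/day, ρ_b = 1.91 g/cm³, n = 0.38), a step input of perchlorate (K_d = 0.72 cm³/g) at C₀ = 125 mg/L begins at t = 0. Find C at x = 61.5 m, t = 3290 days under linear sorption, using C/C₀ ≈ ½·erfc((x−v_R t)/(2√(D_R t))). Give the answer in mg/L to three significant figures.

Retardation factor R = 1 + ρ_b·K_d/n = 1 + 1.91 × 0.72/0.38 = 4.619.
Sorption retards both mechanisms: v_R = v/R = 0.03118 m/day, D_R = D/R = 0.03984 m²/day.
v_R·t = 0.03118 × 3290 = 102.5822 m; 2√(D_R t) = 22.90 m; argument = (61.5 − 102.5822)/22.90 = -1.794.
C = C₀ × ½·erfc(-1.794) = 125 × 0.9944 = 124 mg/L.

124 mg/L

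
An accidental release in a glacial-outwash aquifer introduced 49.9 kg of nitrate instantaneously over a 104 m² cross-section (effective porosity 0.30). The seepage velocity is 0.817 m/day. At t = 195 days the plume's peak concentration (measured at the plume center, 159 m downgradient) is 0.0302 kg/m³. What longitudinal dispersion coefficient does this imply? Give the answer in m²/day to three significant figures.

1.14 m²/day

At the plume center C_max = M/(n_e·A·√(4πDt)), so D = M²/(4πt·(n_e·A·C_max)²).
n_e·A·C_max = 0.30 × 104 × 0.0302 = 0.9422 kg/m.
D = 49.9²/(4π × 195 × 0.9422²) = 1.14 m²/day.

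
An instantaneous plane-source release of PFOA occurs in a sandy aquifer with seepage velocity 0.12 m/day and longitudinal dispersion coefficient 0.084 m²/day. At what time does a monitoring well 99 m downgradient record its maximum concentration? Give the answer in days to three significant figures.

819 days

For the 1D instantaneous-source solution, setting ∂C/∂t = 0 at fixed x gives v²t² + 2Dt − x² = 0, so t = (√(D² + v²x²) − D)/v².
√(D² + v²x²) = √(0.084² + 0.12² × 99²) = 11.88; v² = 0.0144.
t = (11.88 − 0.084)/0.0144 = 819 days (vs. the pure-advection estimate x/v = 825 d).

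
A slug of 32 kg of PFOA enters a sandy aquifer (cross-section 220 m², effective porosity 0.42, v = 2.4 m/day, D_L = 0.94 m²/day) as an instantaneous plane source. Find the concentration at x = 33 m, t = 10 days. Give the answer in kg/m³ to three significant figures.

0.00370 kg/m³

For an instantaneous plane source, C(x,t) = M/(n_e·A·√(4πDt)) · exp(−(x−vt)²/(4Dt)), with n_e·A the pore (flow) area.
Plume center vt = 2.4 × 10 = 24 m, so the well at 33 m is 9 m downgradient of the peak.
√(4πDt) = 10.87 m, giving peak height M/(n_e·A·√(4πDt)) = 32/(0.42 × 220 × 10.87) = 0.03186 kg/m³.
(x−vt)²/(4Dt) = (9)²/(4 × 0.94 × 10) = 2.154; exp(−2.154) = 0.1160.
C = 0.03186 × 0.1160 = 0.00370 kg/m³.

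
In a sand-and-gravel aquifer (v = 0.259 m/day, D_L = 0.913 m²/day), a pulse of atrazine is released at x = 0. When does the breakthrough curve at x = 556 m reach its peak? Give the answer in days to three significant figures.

2130 days

For the 1D instantaneous-source solution, setting ∂C/∂t = 0 at fixed x gives v²t² + 2Dt − x² = 0, so t = (√(D² + v²x²) − D)/v².
√(D² + v²x²) = √(0.913² + 0.259² × 556²) = 144.0; v² = 0.067081.
t = (144.0 − 0.913)/0.067081 = 2130 days (vs. the pure-advection estimate x/v = 2150 d).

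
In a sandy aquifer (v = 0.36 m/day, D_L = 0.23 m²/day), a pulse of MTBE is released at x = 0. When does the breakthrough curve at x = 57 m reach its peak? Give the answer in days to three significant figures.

157 days

For the 1D instantaneous-source solution, setting ∂C/∂t = 0 at fixed x gives v²t² + 2Dt − x² = 0, so t = (√(D² + v²x²) − D)/v².
√(D² + v²x²) = √(0.23² + 0.36² × 57²) = 20.52; v² = 0.1296.
t = (20.52 − 0.23)/0.1296 = 157 days (vs. the pure-advection estimate x/v = 158 d).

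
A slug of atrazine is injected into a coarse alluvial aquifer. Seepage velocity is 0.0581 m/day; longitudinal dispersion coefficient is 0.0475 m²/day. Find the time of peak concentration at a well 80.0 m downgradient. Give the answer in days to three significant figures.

For the 1D instantaneous-source solution, setting ∂C/∂t = 0 at fixed x gives v²t² + 2Dt − x² = 0, so t = (√(D² + v²x²) − D)/v².
√(D² + v²x²) = √(0.0475² + 0.0581² × 80.0²) = 4.648; v² = 0.00337561.
t = (4.648 − 0.0475)/0.00337561 = 1360 days (vs. the pure-advection estimate x/v = 1380 d).

1360 days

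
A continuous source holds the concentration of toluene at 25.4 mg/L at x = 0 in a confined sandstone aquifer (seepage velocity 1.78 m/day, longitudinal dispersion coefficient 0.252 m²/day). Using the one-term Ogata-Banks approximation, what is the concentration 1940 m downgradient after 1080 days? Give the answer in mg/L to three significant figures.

For a continuous step input, C/C₀ ≈ ½·erfc((x−vt)/(2√(Dt))).
vt = 1.78 × 1080 = 1922.4 m and 2√(Dt) = 2√(0.252 × 1080) = 32.99 m.
Argument (x−vt)/(2√(Dt)) = (1940 − 1922.4)/32.99 = 0.5335; ½·erfc(0.5335) = 0.2253.
C = 25.4 × 0.2253 = 5.72 mg/L.

5.72 mg/L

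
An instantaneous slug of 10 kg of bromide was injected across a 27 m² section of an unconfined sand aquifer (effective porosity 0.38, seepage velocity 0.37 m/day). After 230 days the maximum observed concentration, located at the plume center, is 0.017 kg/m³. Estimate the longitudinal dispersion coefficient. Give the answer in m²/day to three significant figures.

At the plume center C_max = M/(n_e·A·√(4πDt)), so D = M²/(4πt·(n_e·A·C_max)²).
n_e·A·C_max = 0.38 × 27 × 0.017 = 0.1744 kg/m.
D = 10²/(4π × 230 × 0.1744²) = 1.14 m²/day.

1.14 m²/day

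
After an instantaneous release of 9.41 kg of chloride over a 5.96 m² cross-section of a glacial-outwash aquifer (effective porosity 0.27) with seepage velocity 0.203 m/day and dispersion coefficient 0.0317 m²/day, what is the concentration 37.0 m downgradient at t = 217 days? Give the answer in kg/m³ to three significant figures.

For an instantaneous plane source, C(x,t) = M/(n_e·A·√(4πDt)) · exp(−(x−vt)²/(4Dt)), with n_e·A the pore (flow) area.
Plume center vt = 0.203 × 217 = 44.051 m, so the well at 37.0 m is 7.051 m upgradient of the peak.
√(4πDt) = 9.297 m, giving peak height M/(n_e·A·√(4πDt)) = 9.41/(0.27 × 5.96 × 9.297) = 0.6290 kg/m³.
(x−vt)²/(4Dt) = (-7.051)²/(4 × 0.0317 × 217) = 1.807; exp(−1.807) = 0.1641.
C = 0.6290 × 0.1641 = 0.103 kg/m³.

0.103 kg/m³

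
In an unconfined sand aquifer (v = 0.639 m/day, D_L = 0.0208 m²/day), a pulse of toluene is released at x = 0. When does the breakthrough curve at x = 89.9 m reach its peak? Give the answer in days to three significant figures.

141 days

For the 1D instantaneous-source solution, setting ∂C/∂t = 0 at fixed x gives v²t² + 2Dt − x² = 0, so t = (√(D² + v²x²) − D)/v².
√(D² + v²x²) = √(0.0208² + 0.639² × 89.9²) = 57.45; v² = 0.408321.
t = (57.45 − 0.0208)/0.408321 = 141 days (vs. the pure-advection estimate x/v = 141 d).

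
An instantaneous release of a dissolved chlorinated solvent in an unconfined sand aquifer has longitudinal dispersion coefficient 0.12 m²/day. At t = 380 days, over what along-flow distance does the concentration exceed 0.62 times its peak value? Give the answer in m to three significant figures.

18.7 m

The plume is Gaussian with σ = √(2Dt) = √(2 × 0.12 × 380) = 9.550 m.
C/C_peak = exp(−Δx²/(2σ²)) = 0.62 ⇒ Δx = σ·√(−2 ln 0.62) = 9.550 × 0.9778 = 9.338 m.
Width = 2Δx = 18.7 m.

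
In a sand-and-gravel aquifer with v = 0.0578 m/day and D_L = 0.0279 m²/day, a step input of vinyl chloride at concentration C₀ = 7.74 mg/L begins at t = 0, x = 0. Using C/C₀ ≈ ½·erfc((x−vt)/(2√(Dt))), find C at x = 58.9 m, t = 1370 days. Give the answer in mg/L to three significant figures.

7.66 mg/L

For a continuous step input, C/C₀ ≈ ½·erfc((x−vt)/(2√(Dt))).
vt = 0.0578 × 1370 = 79.186 m and 2√(Dt) = 2√(0.0279 × 1370) = 12.36 m.
Argument (x−vt)/(2√(Dt)) = (58.9 − 79.186)/12.36 = -1.641; ½·erfc(-1.641) = 0.9898.
C = 7.74 × 0.9898 = 7.66 mg/L.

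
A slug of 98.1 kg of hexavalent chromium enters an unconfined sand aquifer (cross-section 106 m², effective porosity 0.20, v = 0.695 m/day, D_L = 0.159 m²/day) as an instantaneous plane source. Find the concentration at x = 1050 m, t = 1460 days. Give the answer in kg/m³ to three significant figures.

For an instantaneous plane source, C(x,t) = M/(n_e·A·√(4πDt)) · exp(−(x−vt)²/(4Dt)), with n_e·A the pore (flow) area.
Plume center vt = 0.695 × 1460 = 1014.7 m, so the well at 1050 m is 35.3 m downgradient of the peak.
√(4πDt) = 54.01 m, giving peak height M/(n_e·A·√(4πDt)) = 98.1/(0.20 × 106 × 54.01) = 0.08568 kg/m³.
(x−vt)²/(4Dt) = (35.3)²/(4 × 0.159 × 1460) = 1.342; exp(−1.342) = 0.2613.
C = 0.08568 × 0.2613 = 0.0224 kg/m³.

0.0224 kg/m³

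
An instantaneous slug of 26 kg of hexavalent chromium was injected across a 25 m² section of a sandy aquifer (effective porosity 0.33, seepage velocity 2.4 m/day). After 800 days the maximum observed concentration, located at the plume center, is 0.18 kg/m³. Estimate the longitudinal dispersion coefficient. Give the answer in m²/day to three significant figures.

0.0305 m²/day

At the plume center C_max = M/(n_e·A·√(4πDt)), so D = M²/(4πt·(n_e·A·C_max)²).
n_e·A·C_max = 0.33 × 25 × 0.18 = 1.485 kg/m.
D = 26²/(4π × 800 × 1.485²) = 0.0305 m²/day.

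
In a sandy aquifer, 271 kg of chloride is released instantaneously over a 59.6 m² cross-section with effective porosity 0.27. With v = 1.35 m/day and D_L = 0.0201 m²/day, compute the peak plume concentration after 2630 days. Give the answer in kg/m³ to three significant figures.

The peak of an instantaneous 1D plume sits at x = vt; there the Gaussian factor is 1 and C_max = M/(n_e·A·√(4πDt)), where n_e·A is the pore area the mass is dissolved in.
√(4πDt) = √(4π × 0.0201 × 2630) = 25.77 m, so C_max = 271/(0.27 × 59.6 × 25.77) = 0.653 kg/m³.

0.653 kg/m³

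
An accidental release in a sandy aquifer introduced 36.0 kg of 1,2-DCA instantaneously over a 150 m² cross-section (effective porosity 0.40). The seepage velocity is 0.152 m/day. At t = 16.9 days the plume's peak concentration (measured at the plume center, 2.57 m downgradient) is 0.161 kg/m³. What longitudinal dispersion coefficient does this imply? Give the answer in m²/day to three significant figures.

At the plume center C_max = M/(n_e·A·√(4πDt)), so D = M²/(4πt·(n_e·A·C_max)²).
n_e·A·C_max = 0.40 × 150 × 0.161 = 9.660 kg/m.
D = 36.0²/(4π × 16.9 × 9.660²) = 0.0654 m²/day.

0.0654 m²/day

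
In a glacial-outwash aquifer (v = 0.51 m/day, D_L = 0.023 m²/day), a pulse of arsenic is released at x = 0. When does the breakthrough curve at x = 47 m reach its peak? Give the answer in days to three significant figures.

92.1 days

For the 1D instantaneous-source solution, setting ∂C/∂t = 0 at fixed x gives v²t² + 2Dt − x² = 0, so t = (√(D² + v²x²) − D)/v².
√(D² + v²x²) = √(0.023² + 0.51² × 47²) = 23.97; v² = 0.2601.
t = (23.97 − 0.023)/0.2601 = 92.1 days (vs. the pure-advection estimate x/v = 92.2 d).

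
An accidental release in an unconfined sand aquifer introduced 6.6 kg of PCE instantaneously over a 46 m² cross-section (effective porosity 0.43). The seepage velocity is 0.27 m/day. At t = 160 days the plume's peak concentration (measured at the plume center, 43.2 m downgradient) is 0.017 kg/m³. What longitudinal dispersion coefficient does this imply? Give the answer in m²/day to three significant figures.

At the plume center C_max = M/(n_e·A·√(4πDt)), so D = M²/(4πt·(n_e·A·C_max)²).
n_e·A·C_max = 0.43 × 46 × 0.017 = 0.3363 kg/m.
D = 6.6²/(4π × 160 × 0.3363²) = 0.192 m²/day.

0.192 m²/day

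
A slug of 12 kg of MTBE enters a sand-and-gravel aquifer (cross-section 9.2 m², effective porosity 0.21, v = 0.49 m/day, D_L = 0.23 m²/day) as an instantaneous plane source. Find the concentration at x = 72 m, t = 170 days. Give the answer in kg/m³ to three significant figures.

0.124 kg/m³

For an instantaneous plane source, C(x,t) = M/(n_e·A·√(4πDt)) · exp(−(x−vt)²/(4Dt)), with n_e·A the pore (flow) area.
Plume center vt = 0.49 × 170 = 83.3 m, so the well at 72 m is 11.3 m upgradient of the peak.
√(4πDt) = 22.17 m, giving peak height M/(n_e·A·√(4πDt)) = 12/(0.21 × 9.2 × 22.17) = 0.2802 kg/m³.
(x−vt)²/(4Dt) = (-11.3)²/(4 × 0.23 × 170) = 0.8164; exp(−0.8164) = 0.4420.
C = 0.2802 × 0.4420 = 0.124 kg/m³.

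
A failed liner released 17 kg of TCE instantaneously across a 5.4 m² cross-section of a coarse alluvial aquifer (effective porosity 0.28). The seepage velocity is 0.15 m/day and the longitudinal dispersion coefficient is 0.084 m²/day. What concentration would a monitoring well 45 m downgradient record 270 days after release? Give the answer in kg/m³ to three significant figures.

0.533 kg/m³

For an instantaneous plane source, C(x,t) = M/(n_e·A·√(4πDt)) · exp(−(x−vt)²/(4Dt)), with n_e·A the pore (flow) area.
Plume center vt = 0.15 × 270 = 40.5 m, so the well at 45 m is 4.5 m downgradient of the peak.
√(4πDt) = 16.88 m, giving peak height M/(n_e·A·√(4πDt)) = 17/(0.28 × 5.4 × 16.88) = 0.6661 kg/m³.
(x−vt)²/(4Dt) = (4.5)²/(4 × 0.084 × 270) = 0.2232; exp(−0.2232) = 0.8000.
C = 0.6661 × 0.8000 = 0.533 kg/m³.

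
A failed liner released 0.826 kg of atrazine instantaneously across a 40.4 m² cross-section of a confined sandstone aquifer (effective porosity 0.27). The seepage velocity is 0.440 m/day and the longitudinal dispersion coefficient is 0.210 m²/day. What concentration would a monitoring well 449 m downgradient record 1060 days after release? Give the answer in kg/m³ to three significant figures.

0.00102 kg/m³

For an instantaneous plane source, C(x,t) = M/(n_e·A·√(4πDt)) · exp(−(x−vt)²/(4Dt)), with n_e·A the pore (flow) area.
Plume center vt = 0.440 × 1060 = 466.4 m, so the well at 449 m is 17.4 m upgradient of the peak.
√(4πDt) = 52.89 m, giving peak height M/(n_e·A·√(4πDt)) = 0.826/(0.27 × 40.4 × 52.89) = 0.001432 kg/m³.
(x−vt)²/(4Dt) = (-17.4)²/(4 × 0.210 × 1060) = 0.3400; exp(−0.3400) = 0.7118.
C = 0.001432 × 0.7118 = 0.00102 kg/m³.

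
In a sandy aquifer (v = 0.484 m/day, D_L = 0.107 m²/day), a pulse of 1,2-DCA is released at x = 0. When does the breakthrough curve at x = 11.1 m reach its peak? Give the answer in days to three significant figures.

22.5 days

For the 1D instantaneous-source solution, setting ∂C/∂t = 0 at fixed x gives v²t² + 2Dt − x² = 0, so t = (√(D² + v²x²) − D)/v².
√(D² + v²x²) = √(0.107² + 0.484² × 11.1²) = 5.373; v² = 0.234256.
t = (5.373 − 0.107)/0.234256 = 22.5 days (vs. the pure-advection estimate x/v = 22.9 d).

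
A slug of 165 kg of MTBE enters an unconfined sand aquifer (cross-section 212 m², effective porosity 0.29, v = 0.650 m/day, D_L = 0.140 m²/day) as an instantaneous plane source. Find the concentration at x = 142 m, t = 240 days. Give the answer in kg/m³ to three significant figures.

For an instantaneous plane source, C(x,t) = M/(n_e·A·√(4πDt)) · exp(−(x−vt)²/(4Dt)), with n_e·A the pore (flow) area.
Plume center vt = 0.650 × 240 = 156 m, so the well at 142 m is 14 m upgradient of the peak.
√(4πDt) = 20.55 m, giving peak height M/(n_e·A·√(4πDt)) = 165/(0.29 × 212 × 20.55) = 0.1306 kg/m³.
(x−vt)²/(4Dt) = (-14)²/(4 × 0.140 × 240) = 1.458; exp(−1.458) = 0.2327.
C = 0.1306 × 0.2327 = 0.0304 kg/m³.

0.0304 kg/m³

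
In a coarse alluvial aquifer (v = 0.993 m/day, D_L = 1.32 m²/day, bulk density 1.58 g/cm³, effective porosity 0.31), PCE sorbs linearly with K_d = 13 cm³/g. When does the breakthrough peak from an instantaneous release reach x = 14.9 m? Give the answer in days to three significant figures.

Retardation factor R = 1 + ρ_b·K_d/n = 1 + 1.58 × 13/0.31 = 67.26.
Sorption retards both mechanisms: v_R = v/R = 0.01476 m/day, D_R = D/R = 0.01963 m²/day.
Peak time from v_R²t² + 2D_R t − x² = 0: t = (√(D_R² + v_R²x²) − D_R)/v_R².
√(D_R² + v_R²x²) = √(0.01963² + 0.01476² × 14.9²) = 0.2208; v_R² = 0.0002179.
t = (0.2208 − 0.01963)/0.0002179 = 923 days.

923 days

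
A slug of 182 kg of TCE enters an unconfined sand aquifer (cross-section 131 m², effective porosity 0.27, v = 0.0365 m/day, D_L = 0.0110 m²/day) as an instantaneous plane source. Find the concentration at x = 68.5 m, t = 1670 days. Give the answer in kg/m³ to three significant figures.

For an instantaneous plane source, C(x,t) = M/(n_e·A·√(4πDt)) · exp(−(x−vt)²/(4Dt)), with n_e·A the pore (flow) area.
Plume center vt = 0.0365 × 1670 = 60.955 m, so the well at 68.5 m is 7.545 m downgradient of the peak.
√(4πDt) = 15.19 m, giving peak height M/(n_e·A·√(4πDt)) = 182/(0.27 × 131 × 15.19) = 0.3387 kg/m³.
(x−vt)²/(4Dt) = (7.545)²/(4 × 0.0110 × 1670) = 0.7747; exp(−0.7747) = 0.4608.
C = 0.3387 × 0.4608 = 0.156 kg/m³.

0.156 kg/m³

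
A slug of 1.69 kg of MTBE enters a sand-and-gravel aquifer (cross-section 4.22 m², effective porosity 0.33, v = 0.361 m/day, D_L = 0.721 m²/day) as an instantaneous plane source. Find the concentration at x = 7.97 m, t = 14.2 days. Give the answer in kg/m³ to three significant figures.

For an instantaneous plane source, C(x,t) = M/(n_e·A·√(4πDt)) · exp(−(x−vt)²/(4Dt)), with n_e·A the pore (flow) area.
Plume center vt = 0.361 × 14.2 = 5.1262 m, so the well at 7.97 m is 2.8438 m downgradient of the peak.
√(4πDt) = 11.34 m, giving peak height M/(n_e·A·√(4πDt)) = 1.69/(0.33 × 4.22 × 11.34) = 0.1070 kg/m³.
(x−vt)²/(4Dt) = (2.8438)²/(4 × 0.721 × 14.2) = 0.1975; exp(−0.1975) = 0.8208.
C = 0.1070 × 0.8208 = 0.0878 kg/m³.

0.0878 kg/m³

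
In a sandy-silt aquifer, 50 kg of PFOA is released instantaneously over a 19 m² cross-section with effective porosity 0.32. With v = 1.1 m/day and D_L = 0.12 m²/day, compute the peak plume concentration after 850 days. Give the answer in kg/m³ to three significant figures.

The peak of an instantaneous 1D plume sits at x = vt; there the Gaussian factor is 1 and C_max = M/(n_e·A·√(4πDt)), where n_e·A is the pore area the mass is dissolved in.
√(4πDt) = √(4π × 0.12 × 850) = 35.80 m, so C_max = 50/(0.32 × 19 × 35.80) = 0.230 kg/m³.

0.230 kg/m³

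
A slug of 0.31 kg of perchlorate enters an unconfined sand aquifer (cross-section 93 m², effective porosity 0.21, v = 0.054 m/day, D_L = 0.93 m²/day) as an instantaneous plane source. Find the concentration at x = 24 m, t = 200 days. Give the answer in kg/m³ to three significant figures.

0.000260 kg/m³

For an instantaneous plane source, C(x,t) = M/(n_e·A·√(4πDt)) · exp(−(x−vt)²/(4Dt)), with n_e·A the pore (flow) area.
Plume center vt = 0.054 × 200 = 10.8 m, so the well at 24 m is 13.2 m downgradient of the peak.
√(4πDt) = 48.35 m, giving peak height M/(n_e·A·√(4πDt)) = 0.31/(0.21 × 93 × 48.35) = 0.0003283 kg/m³.
(x−vt)²/(4Dt) = (13.2)²/(4 × 0.93 × 200) = 0.2342; exp(−0.2342) = 0.7912.
C = 0.0003283 × 0.7912 = 0.000260 kg/m³.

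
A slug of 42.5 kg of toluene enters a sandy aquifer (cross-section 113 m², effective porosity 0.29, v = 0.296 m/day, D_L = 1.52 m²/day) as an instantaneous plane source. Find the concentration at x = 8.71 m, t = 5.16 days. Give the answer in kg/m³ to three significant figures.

0.0252 kg/m³

For an instantaneous plane source, C(x,t) = M/(n_e·A·√(4πDt)) · exp(−(x−vt)²/(4Dt)), with n_e·A the pore (flow) area.
Plume center vt = 0.296 × 5.16 = 1.52736 m, so the well at 8.71 m is 7.18264 m downgradient of the peak.
√(4πDt) = 9.928 m, giving peak height M/(n_e·A·√(4πDt)) = 42.5/(0.29 × 113 × 9.928) = 0.1306 kg/m³.
(x−vt)²/(4Dt) = (7.18264)²/(4 × 1.52 × 5.16) = 1.644; exp(−1.644) = 0.1932.
C = 0.1306 × 0.1932 = 0.0252 kg/m³.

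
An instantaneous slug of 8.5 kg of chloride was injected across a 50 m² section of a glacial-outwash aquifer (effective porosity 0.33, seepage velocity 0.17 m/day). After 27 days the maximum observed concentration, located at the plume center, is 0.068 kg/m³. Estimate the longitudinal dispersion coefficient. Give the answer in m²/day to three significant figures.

At the plume center C_max = M/(n_e·A·√(4πDt)), so D = M²/(4πt·(n_e·A·C_max)²).
n_e·A·C_max = 0.33 × 50 × 0.068 = 1.122 kg/m.
D = 8.5²/(4π × 27 × 1.122²) = 0.169 m²/day.

0.169 m²/day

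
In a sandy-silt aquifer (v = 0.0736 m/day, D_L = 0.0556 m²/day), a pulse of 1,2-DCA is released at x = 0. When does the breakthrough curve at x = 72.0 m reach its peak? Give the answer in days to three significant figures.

968 days

For the 1D instantaneous-source solution, setting ∂C/∂t = 0 at fixed x gives v²t² + 2Dt − x² = 0, so t = (√(D² + v²x²) − D)/v².
√(D² + v²x²) = √(0.0556² + 0.0736² × 72.0²) = 5.299; v² = 0.00541696.
t = (5.299 − 0.0556)/0.00541696 = 968 days (vs. the pure-advection estimate x/v = 978 d).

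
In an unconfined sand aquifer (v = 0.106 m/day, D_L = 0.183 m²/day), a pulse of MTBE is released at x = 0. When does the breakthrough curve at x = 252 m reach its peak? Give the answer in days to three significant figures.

For the 1D instantaneous-source solution, setting ∂C/∂t = 0 at fixed x gives v²t² + 2Dt − x² = 0, so t = (√(D² + v²x²) − D)/v².
√(D² + v²x²) = √(0.183² + 0.106² × 252²) = 26.71; v² = 0.011236.
t = (26.71 − 0.183)/0.011236 = 2360 days (vs. the pure-advection estimate x/v = 2380 d).

2360 days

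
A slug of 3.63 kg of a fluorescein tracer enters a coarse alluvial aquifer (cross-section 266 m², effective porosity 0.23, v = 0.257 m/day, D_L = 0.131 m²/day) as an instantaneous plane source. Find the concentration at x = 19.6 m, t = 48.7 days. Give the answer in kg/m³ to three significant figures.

For an instantaneous plane source, C(x,t) = M/(n_e·A·√(4πDt)) · exp(−(x−vt)²/(4Dt)), with n_e·A the pore (flow) area.
Plume center vt = 0.257 × 48.7 = 12.5159 m, so the well at 19.6 m is 7.0841 m downgradient of the peak.
√(4πDt) = 8.954 m, giving peak height M/(n_e·A·√(4πDt)) = 3.63/(0.23 × 266 × 8.954) = 0.006626 kg/m³.
(x−vt)²/(4Dt) = (7.0841)²/(4 × 0.131 × 48.7) = 1.967; exp(−1.967) = 0.1399.
C = 0.006626 × 0.1399 = 0.000927 kg/m³.

0.000927 kg/m³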